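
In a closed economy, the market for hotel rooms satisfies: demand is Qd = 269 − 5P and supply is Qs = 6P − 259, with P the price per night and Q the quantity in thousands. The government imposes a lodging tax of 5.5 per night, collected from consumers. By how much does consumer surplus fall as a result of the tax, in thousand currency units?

Consumer surplus falls by 64.5 thousand.

Before the tax: set 269 − 5P = 6P − 259 → P* = 48, Q* = 29.
With the tax collected from consumers, demand (in seller-price terms) shifts: Qd = 269 − 5(P + 5.5).
New equilibrium: consumers pay 51, sellers receive 45.5, Q = 14. (Wedge: Pb − Ps = 5.5.)
ΔCS is the trapezoid between Q = 14 and Q = 29 of height 3: ½ · (29 + 14) · 3 = 64.5.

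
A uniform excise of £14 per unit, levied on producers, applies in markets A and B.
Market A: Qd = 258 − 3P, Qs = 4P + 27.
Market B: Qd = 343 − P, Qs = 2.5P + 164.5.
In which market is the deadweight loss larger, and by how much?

Market A, by £98.

Market A: pre-tax P* = £33, Q* = 159; post-tax Q = 135; deadweight loss = £168.
Market B: pre-tax P* = £51, Q* = 292; post-tax Q = 282; deadweight loss = £70.
Difference: £168 vs £70 → market A is larger by £98.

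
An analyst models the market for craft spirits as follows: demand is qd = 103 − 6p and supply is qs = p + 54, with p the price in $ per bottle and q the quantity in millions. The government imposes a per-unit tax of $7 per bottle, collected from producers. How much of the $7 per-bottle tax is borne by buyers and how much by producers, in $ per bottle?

Without the tax, 103 − 6p = p + 54 gives 7p = 49, so p* = $7 and q* = 61.
With the tax collected from producers, supply shifts: qs = (p − 7) + 54.
Solving gives q = 55 with buyers paying $8 and producers receiving $1 (the $7 wedge).
Burden on buyers: $1; on producers: $6. (They sum to $7.)

Buyers bear $1 per bottle; producers bear $6 per bottle.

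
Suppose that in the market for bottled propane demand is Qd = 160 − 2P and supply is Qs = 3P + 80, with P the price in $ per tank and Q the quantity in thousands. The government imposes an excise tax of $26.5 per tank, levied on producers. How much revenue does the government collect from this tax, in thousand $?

Tax revenue = $2549.3 thousand.

Without the tax, 160 − 2P = 3P + 80 gives 5P = 80, so P* = $16 and Q* = 128.
With the tax collected from producers, supply shifts: Qs = 3(P − 26.5) + 80.
New equilibrium: consumers pay $31.9, producers receive $5.4, Q = 96.2. (Wedge: Pb − Ps = 26.5.)
Revenue = t · Q = 26.5 · 96.2 = $2549.3.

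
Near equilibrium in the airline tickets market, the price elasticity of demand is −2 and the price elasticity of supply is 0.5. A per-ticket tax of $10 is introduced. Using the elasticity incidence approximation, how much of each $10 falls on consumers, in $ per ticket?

Consumers bear ≈ $2 per ticket.

Incidence ratio: consumers' share ≈ εs / (εs + |εd|) = 0.5 / (0.5 + 2) = 0.2.
So consumers bear ≈ 0.2 × $10 = $2; producers bear $8.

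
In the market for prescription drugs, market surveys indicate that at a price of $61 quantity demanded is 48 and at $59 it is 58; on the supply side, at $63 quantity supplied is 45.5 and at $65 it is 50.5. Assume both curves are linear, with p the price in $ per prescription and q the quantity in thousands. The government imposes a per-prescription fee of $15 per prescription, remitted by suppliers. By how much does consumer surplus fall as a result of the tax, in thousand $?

Demand slope: (58 − 48)/(59 − 61) = -5, so qd = 353 − 5p.
Supply slope: (50.5 − 45.5)/(65 − 63) = 2.5, so qs = 2.5p − 112.
Before the tax: set 353 − 5p = 2.5p − 112 → p* = $62, q* = 43.
With the tax collected from suppliers, supply shifts: qs = 2.5(p − 15) − 112.
New equilibrium: consumers pay $67, suppliers receive $52, q = 18. (Wedge: pb − ps = 15.)
ΔCS is the trapezoid between Q = 18 and Q = 43 of height $5: ½ · (43 + 18) · 5 = $152.5.

Consumer surplus falls by $152.5 thousand.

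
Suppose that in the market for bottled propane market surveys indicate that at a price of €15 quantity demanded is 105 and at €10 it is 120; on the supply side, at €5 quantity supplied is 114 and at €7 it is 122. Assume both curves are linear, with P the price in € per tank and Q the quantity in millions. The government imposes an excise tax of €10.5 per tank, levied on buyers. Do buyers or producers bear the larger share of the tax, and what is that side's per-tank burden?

Buyers bear the larger share: €6 per tank.

Demand slope: (120 − 105)/(10 − 15) = -3, so Qd = 150 − 3P.
Supply slope: (122 − 114)/(7 − 5) = 4, so Qs = 4P + 94.
Without the tax, 150 − 3P = 4P + 94 gives 7P = 56, so P* = €8 and Q* = 126.
With the tax collected from buyers, demand (in seller-price terms) shifts: Qd = 150 − 3(P + 10.5).
Solving gives Q = 108 with buyers paying €14 and producers receiving €3.5 (the €10.5 wedge).
Per-tank burden: buyers €6, producers €4.5.
Buyers take the larger share because demand is less price-elastic here (demand slope 3 vs supply slope 4).
The less price-elastic side of the market bears the larger share of a per-unit tax.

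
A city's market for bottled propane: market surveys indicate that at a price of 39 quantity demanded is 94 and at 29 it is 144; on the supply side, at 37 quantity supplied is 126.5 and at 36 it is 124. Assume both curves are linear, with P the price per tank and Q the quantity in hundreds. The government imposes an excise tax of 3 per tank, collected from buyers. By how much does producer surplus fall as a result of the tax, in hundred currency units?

Producer surplus falls by 233 hundred.

Demand slope: (144 − 94)/(29 − 39) = -5, so Qd = 289 − 5P.
Supply slope: (124 − 126.5)/(36 − 37) = 2.5, so Qs = 2.5P + 34.
Before the tax: set 289 − 5P = 2.5P + 34 → P* = 34, Q* = 119.
With the tax collected from buyers, demand (in seller-price terms) shifts: Qd = 289 − 5(P + 3).
New equilibrium: buyers pay 35, sellers receive 32, Q = 114. (Wedge: Pb − Ps = 3.)
ΔPS is the trapezoid between Q = 114 and Q = 119 of height 2: ½ · (119 + 114) · 2 = 233.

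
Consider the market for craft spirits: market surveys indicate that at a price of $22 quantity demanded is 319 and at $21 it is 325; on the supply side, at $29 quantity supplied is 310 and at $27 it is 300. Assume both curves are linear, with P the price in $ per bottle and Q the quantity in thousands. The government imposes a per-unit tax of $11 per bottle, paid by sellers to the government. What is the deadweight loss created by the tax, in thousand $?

Deadweight loss = $165 thousand.

Demand slope: (325 − 319)/(21 − 22) = -6, so Qd = 451 − 6P.
Supply slope: (300 − 310)/(27 − 29) = 5, so Qs = 5P + 165.
Before the tax: set 451 − 6P = 5P + 165 → P* = $26, Q* = 295.
With the tax collected from sellers, supply shifts: Qs = 5(P − 11) + 165.
New equilibrium: buyers pay $31, sellers receive $20, Q = 265. (Wedge: Pb − Ps = 11.)
Quantity falls by |ΔQ| = |295 − 265| = 30.
DWL = ½ · t · |ΔQ| = ½ · 11 · 30 = $165.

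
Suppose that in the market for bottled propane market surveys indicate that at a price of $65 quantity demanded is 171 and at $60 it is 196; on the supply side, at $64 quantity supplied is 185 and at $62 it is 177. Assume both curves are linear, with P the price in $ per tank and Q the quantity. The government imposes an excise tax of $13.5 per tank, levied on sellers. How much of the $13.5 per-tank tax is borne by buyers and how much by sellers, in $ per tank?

Buyers bear $6 per tank; sellers bear $7.5 per tank.

Demand slope: (196 − 171)/(60 − 65) = -5, so Qd = 496 − 5P.
Supply slope: (177 − 185)/(62 − 64) = 4, so Qs = 4P − 71.
Without the tax, 496 − 5P = 4P − 71 gives 9P = 567, so P* = $63 and Q* = 181.
With the tax collected from sellers, supply shifts: Qs = 4(P − 13.5) − 71.
New equilibrium: buyers pay $69, sellers receive $55.5, Q = 151. (Wedge: Pb − Ps = 13.5.)
Burden on buyers: $6; on sellers: $7.5. (They sum to $13.5.)
The less price-elastic side of the market bears the larger share of a per-unit tax.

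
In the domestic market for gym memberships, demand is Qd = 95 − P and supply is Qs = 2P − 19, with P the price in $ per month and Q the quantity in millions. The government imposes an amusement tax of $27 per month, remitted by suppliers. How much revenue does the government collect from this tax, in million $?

Without the tax, 95 − P = 2P − 19 gives 3P = 114, so P* = $38 and Q* = 57.
With the tax collected from suppliers, supply shifts: Qs = 2(P − 27) − 19.
Solving gives Q = 39 with buyers paying $56 and suppliers receiving $29 (the $27 wedge).
Revenue = t · Q = 27 · 39 = $1053.

Tax revenue = $1053 million.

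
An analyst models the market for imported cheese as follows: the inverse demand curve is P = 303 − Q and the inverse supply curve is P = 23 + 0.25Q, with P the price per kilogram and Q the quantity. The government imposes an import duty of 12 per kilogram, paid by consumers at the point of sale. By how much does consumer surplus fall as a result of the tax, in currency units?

Consumer surplus falls by 2104.32.

Inverting to Q(P) form: Qd = 303 − P; Qs = 4P − 92.
Before the tax: set 303 − P = 4P − 92 → P* = 79, Q* = 224.
With the tax collected from consumers, demand (in seller-price terms) shifts: Qd = 303 − (P + 12).
Solving gives Q = 214.4 with consumers paying 88.6 and suppliers receiving 76.6 (the 12 wedge).
ΔCS is the trapezoid between Q = 214.4 and Q = 224 of height 9.6: ½ · (224 + 214.4) · 9.6 = 2104.32.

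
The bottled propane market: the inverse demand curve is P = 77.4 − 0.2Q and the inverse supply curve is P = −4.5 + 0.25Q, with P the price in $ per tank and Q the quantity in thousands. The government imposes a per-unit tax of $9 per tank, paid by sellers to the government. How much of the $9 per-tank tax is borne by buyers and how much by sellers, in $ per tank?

Rewrite in direct form: Qd = 387 − 5P and Qs = 4P + 18.
Before the tax: set 387 − 5P = 4P + 18 → P* = $41, Q* = 182.
With the tax collected from sellers, supply shifts: Qs = 4(P − 9) + 18.
Solving gives Q = 162 with buyers paying $45 and sellers receiving $36 (the $9 wedge).
Burden on buyers: $4; on sellers: $5. (They sum to $9.)

Buyers bear $4 per tank; sellers bear $5 per tank.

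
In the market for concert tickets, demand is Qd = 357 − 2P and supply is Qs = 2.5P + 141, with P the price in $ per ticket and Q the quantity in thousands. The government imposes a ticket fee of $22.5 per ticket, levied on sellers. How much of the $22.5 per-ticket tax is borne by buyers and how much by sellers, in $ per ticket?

Buyers bear $12.5 per ticket; sellers bear $10 per ticket.

Without the tax, 357 − 2P = 2.5P + 141 gives 4.5P = 216, so P* = $48 and Q* = 261.
With the tax collected from sellers, supply shifts: Qs = 2.5(P − 22.5) + 141.
New equilibrium: buyers pay $60.5, sellers receive $38, Q = 236. (Wedge: Pb − Ps = 22.5.)
Burden on buyers: $12.5; on sellers: $10. (They sum to $22.5.)
The less price-elastic side of the market bears the larger share of a per-unit tax.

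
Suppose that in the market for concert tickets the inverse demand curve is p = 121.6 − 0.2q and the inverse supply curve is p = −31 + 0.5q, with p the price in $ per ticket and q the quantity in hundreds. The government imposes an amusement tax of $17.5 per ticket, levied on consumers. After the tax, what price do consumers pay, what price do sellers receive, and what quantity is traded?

Consumers pay $83; sellers receive $65.5; quantity = 193.

Rewrite in direct form: qd = 608 − 5p and qs = 2p + 62.
Before the tax: set 608 − 5p = 2p + 62 → p* = $78, q* = 218.
With the tax collected from consumers, demand (in seller-price terms) shifts: qd = 608 − 5(p + 17.5).
New equilibrium: consumers pay $83, sellers receive $65.5, q = 193. (Wedge: pb − ps = 17.5.)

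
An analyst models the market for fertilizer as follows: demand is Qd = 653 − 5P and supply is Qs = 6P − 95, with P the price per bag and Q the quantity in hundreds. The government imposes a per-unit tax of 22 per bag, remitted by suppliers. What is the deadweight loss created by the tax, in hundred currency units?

Without the tax, 653 − 5P = 6P − 95 gives 11P = 748, so P* = 68 and Q* = 313.
With the tax collected from suppliers, supply shifts: Qs = 6(P − 22) − 95.
New equilibrium: consumers pay 80, suppliers receive 58, Q = 253. (Wedge: Pb − Ps = 22.)
Quantity falls by |ΔQ| = |313 − 253| = 60.
DWL = ½ · t · |ΔQ| = ½ · 22 · 60 = 660.

Deadweight loss = 660 hundred.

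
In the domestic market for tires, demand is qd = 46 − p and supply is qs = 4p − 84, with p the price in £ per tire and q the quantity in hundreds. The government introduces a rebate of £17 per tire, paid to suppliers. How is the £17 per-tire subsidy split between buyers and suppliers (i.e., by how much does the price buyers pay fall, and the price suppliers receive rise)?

Before the subsidy: set 46 − p = 4p − 84 → p* = £26, q* = 20.
With a per-unit subsidy paid to suppliers, each receives p + 17 per unit sold, so supply becomes qs = 4(p + 17) − 84.
Solving gives q = 33.6 with buyers paying £12.4 and suppliers receiving £29.4 (the £17 wedge).
Gain to buyers: £13.6; to suppliers: £3.4. (They sum to £17.)

Buyers gain £13.6 per tire; suppliers gain £3.4 per tire.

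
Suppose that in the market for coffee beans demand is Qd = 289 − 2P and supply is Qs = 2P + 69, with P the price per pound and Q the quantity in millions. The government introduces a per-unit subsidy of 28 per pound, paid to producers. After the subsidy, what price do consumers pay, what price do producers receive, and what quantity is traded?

Before the subsidy: set 289 − 2P = 2P + 69 → P* = 55, Q* = 179.
With a per-unit subsidy paid to producers, each receives P + 28 per unit sold, so supply becomes Qs = 2(P + 28) + 69.
Solving gives Q = 207 with consumers paying 41 and producers receiving 69 (the 28 wedge).

Consumers pay 41; producers receive 69; quantity = 207.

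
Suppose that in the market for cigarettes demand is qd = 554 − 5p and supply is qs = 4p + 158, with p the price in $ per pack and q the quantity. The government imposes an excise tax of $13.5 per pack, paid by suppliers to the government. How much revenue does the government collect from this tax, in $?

Tax revenue = $4104.

Without the tax, 554 − 5p = 4p + 158 gives 9p = 396, so p* = $44 and q* = 334.
With the tax collected from suppliers, supply shifts: qs = 4(p − 13.5) + 158.
Solving gives q = 304 with consumers paying $50 and suppliers receiving $36.5 (the $13.5 wedge).
Revenue = t · Q = 13.5 · 304 = $4104.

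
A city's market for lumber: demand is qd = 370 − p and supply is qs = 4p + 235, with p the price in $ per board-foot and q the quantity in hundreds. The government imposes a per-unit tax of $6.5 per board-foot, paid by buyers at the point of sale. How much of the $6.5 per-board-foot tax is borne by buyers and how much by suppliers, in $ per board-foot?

Without the tax, 370 − p = 4p + 235 gives 5p = 135, so p* = $27 and q* = 343.
With the tax collected from buyers, demand (in seller-price terms) shifts: qd = 370 − (p + 6.5).
Solving gives q = 337.8 with buyers paying $32.2 and suppliers receiving $25.7 (the $6.5 wedge).
Burden on buyers: $5.2; on suppliers: $1.3. (They sum to $6.5.)
The less price-elastic side of the market bears the larger share of a per-unit tax.

Buyers bear $5.2 per board-foot; suppliers bear $1.3 per board-foot.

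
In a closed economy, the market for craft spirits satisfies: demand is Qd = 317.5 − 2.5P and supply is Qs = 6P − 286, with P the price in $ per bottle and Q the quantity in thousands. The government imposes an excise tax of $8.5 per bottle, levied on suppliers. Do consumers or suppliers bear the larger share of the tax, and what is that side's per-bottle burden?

Consumers bear the larger share: $6 per bottle.

Without the tax, 317.5 − 2.5P = 6P − 286 gives 8.5P = 603.5, so P* = $71 and Q* = 140.
With the tax collected from suppliers, supply shifts: Qs = 6(P − 8.5) − 286.
Solving gives Q = 125 with consumers paying $77 and suppliers receiving $68.5 (the $8.5 wedge).
Per-bottle burden: consumers $6, suppliers $2.5.
Consumers take the larger share because demand is less price-elastic here (demand slope 2.5 vs supply slope 6).
The less price-elastic side of the market bears the larger share of a per-unit tax.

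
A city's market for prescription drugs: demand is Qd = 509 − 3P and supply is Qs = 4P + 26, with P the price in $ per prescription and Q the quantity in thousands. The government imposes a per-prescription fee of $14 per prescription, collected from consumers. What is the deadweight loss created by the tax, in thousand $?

Before the tax: set 509 − 3P = 4P + 26 → P* = $69, Q* = 302.
With the tax collected from consumers, demand (in seller-price terms) shifts: Qd = 509 − 3(P + 14).
New equilibrium: consumers pay $77, sellers receive $63, Q = 278. (Wedge: Pb − Ps = 14.)
Quantity falls by |ΔQ| = |302 − 278| = 24.
DWL = ½ · t · |ΔQ| = ½ · 14 · 24 = $168.

Deadweight loss = $168 thousand.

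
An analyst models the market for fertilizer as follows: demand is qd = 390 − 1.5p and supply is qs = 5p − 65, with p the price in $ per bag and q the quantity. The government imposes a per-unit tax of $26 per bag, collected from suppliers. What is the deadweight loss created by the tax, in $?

Before the tax: set 390 − 1.5p = 5p − 65 → p* = $70, q* = 285.
With the tax collected from suppliers, supply shifts: qs = 5(p − 26) − 65.
New equilibrium: consumers pay $90, suppliers receive $64, q = 255. (Wedge: pb − ps = 26.)
Quantity falls by |ΔQ| = |285 − 255| = 30.
DWL = ½ · t · |ΔQ| = ½ · 26 · 30 = $390.

Deadweight loss = $390.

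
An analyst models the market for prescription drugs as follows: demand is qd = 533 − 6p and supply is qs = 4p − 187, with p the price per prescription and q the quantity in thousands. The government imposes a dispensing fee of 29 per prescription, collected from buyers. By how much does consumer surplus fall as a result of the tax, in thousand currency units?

Consumer surplus falls by 767.92 thousand.

Before the tax: set 533 − 6p = 4p − 187 → p* = 72, q* = 101.
With the tax collected from buyers, demand (in seller-price terms) shifts: qd = 533 − 6(p + 29).
New equilibrium: buyers pay 83.6, producers receive 54.6, q = 31.4. (Wedge: pb − ps = 29.)
ΔCS is the trapezoid between Q = 31.4 and Q = 101 of height 11.6: ½ · (101 + 31.4) · 11.6 = 767.92.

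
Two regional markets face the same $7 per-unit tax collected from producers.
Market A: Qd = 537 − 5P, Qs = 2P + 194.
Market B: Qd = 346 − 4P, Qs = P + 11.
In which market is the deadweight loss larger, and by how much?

Market A, by $15.4.

Market A: pre-tax P* = $49, Q* = 292; post-tax Q = 282; deadweight loss = $35.
Market B: pre-tax P* = $67, Q* = 78; post-tax Q = 72.4; deadweight loss = $19.6.
Difference: $35 vs $19.6 → market A is larger by $15.4.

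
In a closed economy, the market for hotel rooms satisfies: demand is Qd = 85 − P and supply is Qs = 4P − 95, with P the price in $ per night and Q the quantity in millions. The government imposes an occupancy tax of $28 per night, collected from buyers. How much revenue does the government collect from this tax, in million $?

Without the tax, 85 − P = 4P − 95 gives 5P = 180, so P* = $36 and Q* = 49.
With the tax collected from buyers, demand (in seller-price terms) shifts: Qd = 85 − (P + 28).
Solving gives Q = 26.6 with buyers paying $58.4 and suppliers receiving $30.4 (the $28 wedge).
Revenue = t · Q = 28 · 26.6 = $744.8.

Tax revenue = $744.8 million.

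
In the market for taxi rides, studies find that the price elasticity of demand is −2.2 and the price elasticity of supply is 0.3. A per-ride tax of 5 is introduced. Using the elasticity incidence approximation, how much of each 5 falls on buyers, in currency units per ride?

Buyers bear ≈ 0.6 per ride.

Incidence ratio: buyers' share ≈ εs / (εs + |εd|) = 0.3 / (0.3 + 2.2) = 0.12.
So buyers bear ≈ 0.12 × 5 = 0.6; producers bear 4.4.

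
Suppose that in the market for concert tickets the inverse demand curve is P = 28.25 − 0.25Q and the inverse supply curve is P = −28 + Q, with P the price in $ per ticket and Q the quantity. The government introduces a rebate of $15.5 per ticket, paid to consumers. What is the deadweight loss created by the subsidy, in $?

Deadweight loss = $96.1.

Rewrite in direct form: Qd = 113 − 4P and Qs = P + 28.
Before the subsidy: set 113 − 4P = P + 28 → P* = $17, Q* = 45.
With a per-unit subsidy paid to consumers, each effectively pays P − 15.5, so demand becomes Qd = 113 − 4(P − 15.5).
New equilibrium: consumers pay $13.9, sellers receive $29.4, Q = 57.4. (Wedge: Pb − Ps = −15.5.)
Quantity rises by |ΔQ| = |45 − 57.4| = 12.4.
DWL = ½ · t · |ΔQ| = ½ · 15.5 · 12.4 = $96.1.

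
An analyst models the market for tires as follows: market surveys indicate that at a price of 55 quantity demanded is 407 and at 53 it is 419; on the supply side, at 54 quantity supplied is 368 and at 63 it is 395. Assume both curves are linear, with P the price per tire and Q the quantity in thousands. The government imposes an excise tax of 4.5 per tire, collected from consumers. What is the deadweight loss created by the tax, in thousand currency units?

Deadweight loss = 20.25 thousand.

Demand slope: (419 − 407)/(53 − 55) = -6, so Qd = 737 − 6P.
Supply slope: (395 − 368)/(63 − 54) = 3, so Qs = 3P + 206.
Before the tax: set 737 − 6P = 3P + 206 → P* = 59, Q* = 383.
With the tax collected from consumers, demand (in seller-price terms) shifts: Qd = 737 − 6(P + 4.5).
New equilibrium: consumers pay 60.5, suppliers receive 56, Q = 374. (Wedge: Pb − Ps = 4.5.)
Quantity falls by |ΔQ| = |383 − 374| = 9.
DWL = ½ · t · |ΔQ| = ½ · 4.5 · 9 = 20.25.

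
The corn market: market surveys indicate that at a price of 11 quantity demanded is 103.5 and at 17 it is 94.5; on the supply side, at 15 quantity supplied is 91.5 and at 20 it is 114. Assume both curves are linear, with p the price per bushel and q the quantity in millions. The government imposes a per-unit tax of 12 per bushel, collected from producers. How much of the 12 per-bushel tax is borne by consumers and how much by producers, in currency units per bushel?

Consumers bear 9 per bushel; producers bear 3 per bushel.

Demand slope: (94.5 − 103.5)/(17 − 11) = -1.5, so qd = 120 − 1.5p.
Supply slope: (114 − 91.5)/(20 − 15) = 4.5, so qs = 4.5p + 24.
Without the tax, 120 − 1.5p = 4.5p + 24 gives 6p = 96, so p* = 16 and q* = 96.
With the tax collected from producers, supply shifts: qs = 4.5(p − 12) + 24.
Solving gives q = 82.5 with consumers paying 25 and producers receiving 13 (the 12 wedge).
Burden on consumers: 9; on producers: 3. (They sum to 12.)
The less price-elastic side of the market bears the larger share of a per-unit tax.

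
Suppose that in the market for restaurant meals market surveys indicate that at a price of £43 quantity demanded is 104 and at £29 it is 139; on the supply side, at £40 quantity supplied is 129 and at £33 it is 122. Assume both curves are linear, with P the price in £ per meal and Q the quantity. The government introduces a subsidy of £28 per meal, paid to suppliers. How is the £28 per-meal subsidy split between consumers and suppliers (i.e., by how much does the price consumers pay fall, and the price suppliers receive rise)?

Consumers gain £8 per meal; suppliers gain £20 per meal.

Demand slope: (139 − 104)/(29 − 43) = -2.5, so Qd = 211.5 − 2.5P.
Supply slope: (122 − 129)/(33 − 40) = 1, so Qs = P + 89.
Without the subsidy, 211.5 − 2.5P = P + 89 gives 3.5P = 122.5, so P* = £35 and Q* = 124.
With a per-unit subsidy paid to suppliers, each receives P + 28 per unit sold, so supply becomes Qs = (P + 28) + 89.
New equilibrium: consumers pay £27, suppliers receive £55, Q = 144. (Wedge: Pb − Ps = −28.)
Gain to consumers: £8; to suppliers: £20. (They sum to £28.)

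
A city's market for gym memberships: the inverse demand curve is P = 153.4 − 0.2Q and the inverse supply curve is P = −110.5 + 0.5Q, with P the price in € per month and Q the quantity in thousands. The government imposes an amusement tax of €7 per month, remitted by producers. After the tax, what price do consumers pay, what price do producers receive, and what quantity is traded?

Consumers pay €80; producers receive €73; quantity = 367.

Inverting to Q(P) form: Qd = 767 − 5P; Qs = 2P + 221.
Before the tax: set 767 − 5P = 2P + 221 → P* = €78, Q* = 377.
With the tax collected from producers, supply shifts: Qs = 2(P − 7) + 221.
New equilibrium: consumers pay €80, producers receive €73, Q = 367. (Wedge: Pb − Ps = 7.)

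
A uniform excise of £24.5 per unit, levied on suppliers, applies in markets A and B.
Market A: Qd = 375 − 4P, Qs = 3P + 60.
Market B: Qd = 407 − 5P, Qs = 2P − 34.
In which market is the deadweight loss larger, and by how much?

Market A, by £85.75.

Market A: pre-tax P* = £45, Q* = 195; post-tax Q = 153; deadweight loss = £514.5.
Market B: pre-tax P* = £63, Q* = 92; post-tax Q = 57; deadweight loss = £428.75.
Difference: £514.5 vs £428.75 → market A is larger by £85.75.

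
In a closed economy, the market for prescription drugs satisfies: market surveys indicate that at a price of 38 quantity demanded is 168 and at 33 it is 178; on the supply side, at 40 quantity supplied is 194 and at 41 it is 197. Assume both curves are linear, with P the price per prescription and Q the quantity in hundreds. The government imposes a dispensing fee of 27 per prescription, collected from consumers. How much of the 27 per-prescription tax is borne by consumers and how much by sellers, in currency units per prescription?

Consumers bear 16.2 per prescription; sellers bear 10.8 per prescription.

Demand slope: (178 − 168)/(33 − 38) = -2, so Qd = 244 − 2P.
Supply slope: (197 − 194)/(41 − 40) = 3, so Qs = 3P + 74.
Before the tax: set 244 − 2P = 3P + 74 → P* = 34, Q* = 176.
With the tax collected from consumers, demand (in seller-price terms) shifts: Qd = 244 − 2(P + 27).
New equilibrium: consumers pay 50.2, sellers receive 23.2, Q = 143.6. (Wedge: Pb − Ps = 27.)
Burden on consumers: 16.2; on sellers: 10.8. (They sum to 27.)
The less price-elastic side of the market bears the larger share of a per-unit tax.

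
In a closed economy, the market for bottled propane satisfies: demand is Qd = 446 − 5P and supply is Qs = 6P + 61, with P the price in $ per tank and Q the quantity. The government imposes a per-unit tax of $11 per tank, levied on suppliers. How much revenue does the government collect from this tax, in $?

Before the tax: set 446 − 5P = 6P + 61 → P* = $35, Q* = 271.
With the tax collected from suppliers, supply shifts: Qs = 6(P − 11) + 61.
Solving gives Q = 241 with buyers paying $41 and suppliers receiving $30 (the $11 wedge).
Revenue = t · Q = 11 · 241 = $2651.

Tax revenue = $2651.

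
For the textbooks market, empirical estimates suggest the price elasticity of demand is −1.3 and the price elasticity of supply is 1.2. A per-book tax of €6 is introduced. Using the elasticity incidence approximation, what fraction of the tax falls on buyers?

Incidence ratio: buyers' share ≈ εs / (εs + |εd|) = 1.2 / (1.2 + 1.3) = 0.48.
Supply is the less elastic side, so buyers bear the smaller share.

Buyers' share ≈ 0.48.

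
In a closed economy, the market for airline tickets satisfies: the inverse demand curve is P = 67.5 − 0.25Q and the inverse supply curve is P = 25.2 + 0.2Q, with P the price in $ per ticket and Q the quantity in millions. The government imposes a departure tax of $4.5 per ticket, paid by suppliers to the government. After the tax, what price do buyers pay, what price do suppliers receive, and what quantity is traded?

Rewrite in direct form: Qd = 270 − 4P and Qs = 5P − 126.
Without the tax, 270 − 4P = 5P − 126 gives 9P = 396, so P* = $44 and Q* = 94.
With the tax collected from suppliers, supply shifts: Qs = 5(P − 4.5) − 126.
New equilibrium: buyers pay $46.5, suppliers receive $42, Q = 84. (Wedge: Pb − Ps = 4.5.)
The less price-elastic side of the market bears the larger share of a per-unit tax.

Buyers pay $46.5; suppliers receive $42; quantity = 84.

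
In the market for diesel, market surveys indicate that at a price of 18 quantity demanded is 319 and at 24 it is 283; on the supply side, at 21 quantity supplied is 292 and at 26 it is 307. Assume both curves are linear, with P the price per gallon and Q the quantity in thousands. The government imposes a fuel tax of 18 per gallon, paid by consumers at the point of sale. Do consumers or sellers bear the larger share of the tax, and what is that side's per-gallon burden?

Sellers bear the larger share: 12 per gallon.

Demand slope: (283 − 319)/(24 − 18) = -6, so Qd = 427 − 6P.
Supply slope: (307 − 292)/(26 − 21) = 3, so Qs = 3P + 229.
Before the tax: set 427 − 6P = 3P + 229 → P* = 22, Q* = 295.
With the tax collected from consumers, demand (in seller-price terms) shifts: Qd = 427 − 6(P + 18).
Solving gives Q = 259 with consumers paying 28 and sellers receiving 10 (the 18 wedge).
Per-gallon burden: consumers 6, sellers 12.
Sellers take the larger share because supply is less price-elastic here (demand slope 6 vs supply slope 3).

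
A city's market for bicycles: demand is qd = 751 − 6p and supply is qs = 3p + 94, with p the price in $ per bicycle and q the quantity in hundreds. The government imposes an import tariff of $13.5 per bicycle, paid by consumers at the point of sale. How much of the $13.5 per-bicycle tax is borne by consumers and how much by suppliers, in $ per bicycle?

Consumers bear $4.5 per bicycle; suppliers bear $9 per bicycle.

Before the tax: set 751 − 6p = 3p + 94 → p* = $73, q* = 313.
With the tax collected from consumers, demand (in seller-price terms) shifts: qd = 751 − 6(p + 13.5).
New equilibrium: consumers pay $77.5, suppliers receive $64, q = 286. (Wedge: pb − ps = 13.5.)
Burden on consumers: $4.5; on suppliers: $9. (They sum to $13.5.)
The less price-elastic side of the market bears the larger share of a per-unit tax.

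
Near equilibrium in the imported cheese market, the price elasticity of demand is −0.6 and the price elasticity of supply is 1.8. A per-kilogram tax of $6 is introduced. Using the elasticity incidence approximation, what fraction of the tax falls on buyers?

Buyers' share ≈ 0.75.

Incidence ratio: buyers' share ≈ εs / (εs + |εd|) = 1.8 / (1.8 + 0.6) = 0.75.
Supply is the more elastic side, so buyers bear the larger share.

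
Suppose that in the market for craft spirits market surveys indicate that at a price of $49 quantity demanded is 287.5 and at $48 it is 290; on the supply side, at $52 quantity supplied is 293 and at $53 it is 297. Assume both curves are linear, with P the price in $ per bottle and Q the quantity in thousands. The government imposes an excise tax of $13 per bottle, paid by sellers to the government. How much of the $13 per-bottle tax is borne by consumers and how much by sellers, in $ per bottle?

Consumers bear $8 per bottle; sellers bear $5 per bottle.

Demand slope: (290 − 287.5)/(48 − 49) = -2.5, so Qd = 410 − 2.5P.
Supply slope: (297 − 293)/(53 − 52) = 4, so Qs = 4P + 85.
Without the tax, 410 − 2.5P = 4P + 85 gives 6.5P = 325, so P* = $50 and Q* = 285.
With the tax collected from sellers, supply shifts: Qs = 4(P − 13) + 85.
New equilibrium: consumers pay $58, sellers receive $45, Q = 265. (Wedge: Pb − Ps = 13.)
Burden on consumers: $8; on sellers: $5. (They sum to $13.)
The less price-elastic side of the market bears the larger share of a per-unit tax.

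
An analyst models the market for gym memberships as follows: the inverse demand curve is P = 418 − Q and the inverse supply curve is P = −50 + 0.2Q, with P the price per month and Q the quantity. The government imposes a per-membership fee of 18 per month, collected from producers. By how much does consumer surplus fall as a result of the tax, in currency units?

Consumer surplus falls by 5737.5.

Inverting to Q(P) form: Qd = 418 − P; Qs = 5P + 250.
Without the tax, 418 − P = 5P + 250 gives 6P = 168, so P* = 28 and Q* = 390.
With the tax collected from producers, supply shifts: Qs = 5(P − 18) + 250.
New equilibrium: consumers pay 43, producers receive 25, Q = 375. (Wedge: Pb − Ps = 18.)
ΔCS is the trapezoid between Q = 375 and Q = 390 of height 15: ½ · (390 + 375) · 15 = 5737.5.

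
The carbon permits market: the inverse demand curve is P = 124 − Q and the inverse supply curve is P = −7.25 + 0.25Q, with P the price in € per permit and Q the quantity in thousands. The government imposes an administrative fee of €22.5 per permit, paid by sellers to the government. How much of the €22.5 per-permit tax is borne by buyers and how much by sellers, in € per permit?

Rewrite in direct form: Qd = 124 − P and Qs = 4P + 29.
Without the tax, 124 − P = 4P + 29 gives 5P = 95, so P* = €19 and Q* = 105.
With the tax collected from sellers, supply shifts: Qs = 4(P − 22.5) + 29.
Solving gives Q = 87 with buyers paying €37 and sellers receiving €14.5 (the €22.5 wedge).
Burden on buyers: €18; on sellers: €4.5. (They sum to €22.5.)

Buyers bear €18 per permit; sellers bear €4.5 per permit.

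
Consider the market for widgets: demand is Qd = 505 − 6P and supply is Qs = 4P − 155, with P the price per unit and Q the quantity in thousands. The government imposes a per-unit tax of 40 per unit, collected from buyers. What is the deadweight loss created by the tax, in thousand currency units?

Before the tax: set 505 − 6P = 4P − 155 → P* = 66, Q* = 109.
With the tax collected from buyers, demand (in seller-price terms) shifts: Qd = 505 − 6(P + 40).
New equilibrium: buyers pay 82, producers receive 42, Q = 13. (Wedge: Pb − Ps = 40.)
Quantity falls by |ΔQ| = |109 − 13| = 96.
DWL = ½ · t · |ΔQ| = ½ · 40 · 96 = 1920.

Deadweight loss = 1920 thousand.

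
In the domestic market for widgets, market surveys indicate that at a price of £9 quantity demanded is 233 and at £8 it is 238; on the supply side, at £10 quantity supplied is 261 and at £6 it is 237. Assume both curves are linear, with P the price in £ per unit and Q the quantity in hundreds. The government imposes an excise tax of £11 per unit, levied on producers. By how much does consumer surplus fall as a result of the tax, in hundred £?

Demand slope: (238 − 233)/(8 − 9) = -5, so Qd = 278 − 5P.
Supply slope: (237 − 261)/(6 − 10) = 6, so Qs = 6P + 201.
Before the tax: set 278 − 5P = 6P + 201 → P* = £7, Q* = 243.
With the tax collected from producers, supply shifts: Qs = 6(P − 11) + 201.
New equilibrium: consumers pay £13, producers receive £2, Q = 213. (Wedge: Pb − Ps = 11.)
ΔCS is the trapezoid between Q = 213 and Q = 243 of height £6: ½ · (243 + 213) · 6 = £1368.

Consumer surplus falls by £1368 hundred.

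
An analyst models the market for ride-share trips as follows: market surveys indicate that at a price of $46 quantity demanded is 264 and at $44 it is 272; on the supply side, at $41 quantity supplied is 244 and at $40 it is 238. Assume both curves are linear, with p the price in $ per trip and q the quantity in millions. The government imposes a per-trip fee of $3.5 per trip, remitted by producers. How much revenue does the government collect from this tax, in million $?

Tax revenue = $908.6 million.

Demand slope: (272 − 264)/(44 − 46) = -4, so qd = 448 − 4p.
Supply slope: (238 − 244)/(40 − 41) = 6, so qs = 6p − 2.
Without the tax, 448 − 4p = 6p − 2 gives 10p = 450, so p* = $45 and q* = 268.
With the tax collected from producers, supply shifts: qs = 6(p − 3.5) − 2.
New equilibrium: buyers pay $47.1, producers receive $43.6, q = 259.6. (Wedge: pb − ps = 3.5.)
Revenue = t · Q = 3.5 · 259.6 = $908.6.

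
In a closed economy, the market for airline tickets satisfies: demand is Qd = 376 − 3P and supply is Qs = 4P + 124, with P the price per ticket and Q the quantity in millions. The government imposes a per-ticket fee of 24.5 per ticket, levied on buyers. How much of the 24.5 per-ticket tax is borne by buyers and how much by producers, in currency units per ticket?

Buyers bear 14 per ticket; producers bear 10.5 per ticket.

Before the tax: set 376 − 3P = 4P + 124 → P* = 36, Q* = 268.
With the tax collected from buyers, demand (in seller-price terms) shifts: Qd = 376 − 3(P + 24.5).
Solving gives Q = 226 with buyers paying 50 and producers receiving 25.5 (the 24.5 wedge).
Burden on buyers: 14; on producers: 10.5. (They sum to 24.5.)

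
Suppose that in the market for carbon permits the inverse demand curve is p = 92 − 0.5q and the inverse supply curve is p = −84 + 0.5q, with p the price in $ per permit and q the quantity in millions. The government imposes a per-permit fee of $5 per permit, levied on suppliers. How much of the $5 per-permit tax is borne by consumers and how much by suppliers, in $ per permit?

Consumers bear $2.5 per permit; suppliers bear $2.5 per permit.

Inverting to q(p) form: qd = 184 − 2p; qs = 2p + 168.
Before the tax: set 184 − 2p = 2p + 168 → p* = $4, q* = 176.
With the tax collected from suppliers, supply shifts: qs = 2(p − 5) + 168.
Solving gives q = 171 with consumers paying $6.5 and suppliers receiving $1.5 (the $5 wedge).
Burden on consumers: $2.5; on suppliers: $2.5. (They sum to $5.)
The less price-elastic side of the market bears the larger share of a per-unit tax.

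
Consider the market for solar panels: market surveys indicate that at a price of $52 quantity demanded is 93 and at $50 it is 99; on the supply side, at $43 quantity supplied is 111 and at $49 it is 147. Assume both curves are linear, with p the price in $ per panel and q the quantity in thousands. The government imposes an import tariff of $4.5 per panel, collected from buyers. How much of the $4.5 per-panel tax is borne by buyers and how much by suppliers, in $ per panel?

Buyers bear $3 per panel; suppliers bear $1.5 per panel.

Demand slope: (99 − 93)/(50 − 52) = -3, so qd = 249 − 3p.
Supply slope: (147 − 111)/(49 − 43) = 6, so qs = 6p − 147.
Before the tax: set 249 − 3p = 6p − 147 → p* = $44, q* = 117.
With the tax collected from buyers, demand (in seller-price terms) shifts: qd = 249 − 3(p + 4.5).
Solving gives q = 108 with buyers paying $47 and suppliers receiving $42.5 (the $4.5 wedge).
Burden on buyers: $3; on suppliers: $1.5. (They sum to $4.5.)
The less price-elastic side of the market bears the larger share of a per-unit tax.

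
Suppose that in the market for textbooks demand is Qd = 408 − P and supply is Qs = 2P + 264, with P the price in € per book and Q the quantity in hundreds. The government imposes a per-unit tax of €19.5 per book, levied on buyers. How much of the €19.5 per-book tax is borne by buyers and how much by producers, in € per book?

Without the tax, 408 − P = 2P + 264 gives 3P = 144, so P* = €48 and Q* = 360.
With the tax collected from buyers, demand (in seller-price terms) shifts: Qd = 408 − (P + 19.5).
New equilibrium: buyers pay €61, producers receive €41.5, Q = 347. (Wedge: Pb − Ps = 19.5.)
Burden on buyers: €13; on producers: €6.5. (They sum to €19.5.)

Buyers bear €13 per book; producers bear €6.5 per book.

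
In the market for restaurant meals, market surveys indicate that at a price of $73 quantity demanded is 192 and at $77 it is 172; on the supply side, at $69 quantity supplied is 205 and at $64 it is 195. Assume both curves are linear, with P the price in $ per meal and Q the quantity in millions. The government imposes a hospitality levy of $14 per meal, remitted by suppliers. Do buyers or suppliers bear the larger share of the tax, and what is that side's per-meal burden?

Demand slope: (172 − 192)/(77 − 73) = -5, so Qd = 557 − 5P.
Supply slope: (195 − 205)/(64 − 69) = 2, so Qs = 2P + 67.
Before the tax: set 557 − 5P = 2P + 67 → P* = $70, Q* = 207.
With the tax collected from suppliers, supply shifts: Qs = 2(P − 14) + 67.
Solving gives Q = 187 with buyers paying $74 and suppliers receiving $60 (the $14 wedge).
Per-meal burden: buyers $4, suppliers $10.
Suppliers take the larger share because supply is less price-elastic here (demand slope 5 vs supply slope 2).

Suppliers bear the larger share: $10 per meal.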